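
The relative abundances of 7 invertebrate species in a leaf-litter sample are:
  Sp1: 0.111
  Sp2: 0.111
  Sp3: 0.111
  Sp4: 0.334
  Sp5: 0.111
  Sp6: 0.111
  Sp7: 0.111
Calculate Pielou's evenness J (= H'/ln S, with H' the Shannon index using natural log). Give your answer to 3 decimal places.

H' = −Σ pᵢ ln pᵢ = −((-0.24400) + (-0.24400) + (-0.24400) + (-0.36627) + (-0.24400) + (-0.24400) + (-0.24400)) = 1.83029 (working shown to 5 dp, full precision carried).
With S = 7 species, ln S = 1.94591, so J = 1.83029/1.94591 = 0.94058, i.e. 0.941 to 3 decimal places.

0.941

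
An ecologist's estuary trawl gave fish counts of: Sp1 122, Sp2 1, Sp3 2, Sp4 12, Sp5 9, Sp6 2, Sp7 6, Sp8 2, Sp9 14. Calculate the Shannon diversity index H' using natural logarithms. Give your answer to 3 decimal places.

1.091

Total N = 122+1+2+12+9+2+6+2+14 = 170, so the proportions are 0.71765, 0.00588, 0.01176, 0.07059, 0.05294, 0.01176, 0.03529, 0.01176, 0.08235 (working shown to 5 dp, full precision carried).
Each pᵢ ln pᵢ term: 0.71765×(-0.33178)=-0.23810, 0.00588×(-5.13580)=-0.03021, 0.01176×(-4.44265)=-0.05227, 0.07059×(-2.65089)=-0.18712, 0.05294×(-2.93857)=-0.15557, 0.01176×(-4.44265)=-0.05227, 0.03529×(-3.34404)=-0.11802, 0.01176×(-4.44265)=-0.05227, 0.08235×(-2.49674)=-0.20561.
Sum = -1.09144, so H' = 1.091.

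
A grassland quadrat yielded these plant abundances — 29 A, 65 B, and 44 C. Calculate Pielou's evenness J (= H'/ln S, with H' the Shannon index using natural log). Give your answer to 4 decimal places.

Total N = 29+65+44 = 138, so the proportions are 0.210145, 0.471014, 0.318841 (working shown to 6 dp, full precision carried).
H' = −Σ pᵢ ln pᵢ = −((-0.327817) + (-0.354611) + (-0.364455)) = 1.046883.
With S = 3 species, ln S = 1.098612, so J = 1.046883/1.098612 = 0.952914, i.e. 0.9529 to 4 decimal places.

0.9529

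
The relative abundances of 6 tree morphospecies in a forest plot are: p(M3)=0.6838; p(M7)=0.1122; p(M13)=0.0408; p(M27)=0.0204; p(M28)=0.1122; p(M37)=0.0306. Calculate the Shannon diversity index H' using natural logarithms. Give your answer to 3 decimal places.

1.067

Each pᵢ ln pᵢ term (working shown to 5 dp, full precision carried): 0.6838×(-0.38009)=-0.25991, 0.1122×(-2.18747)=-0.24543, 0.0408×(-3.19907)=-0.13052, 0.0204×(-3.89222)=-0.07940, 0.1122×(-2.18747)=-0.24543, 0.0306×(-3.48676)=-0.10669.
Sum = -1.06739, so H' = 1.067.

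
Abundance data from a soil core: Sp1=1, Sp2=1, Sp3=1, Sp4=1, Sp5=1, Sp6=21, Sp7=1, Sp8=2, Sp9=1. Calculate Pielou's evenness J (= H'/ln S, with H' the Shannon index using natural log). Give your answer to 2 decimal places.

0.56

Total N = 1+1+1+1+1+21+1+2+1 = 30, so the proportions are 0.0333, 0.0333, 0.0333, 0.0333, 0.0333, 0.7, 0.0333, 0.0667, 0.0333 (working shown to 4 dp, full precision carried).
H' = −Σ pᵢ ln pᵢ = −((-0.1134) + (-0.1134) + (-0.1134) + (-0.1134) + (-0.1134) + (-0.2497) + (-0.1134) + (-0.1805) + (-0.1134)) = 1.2238.
With S = 9 species, ln S = 2.1972, so J = 1.2238/2.1972 = 0.5570, i.e. 0.56 to 2 decimal places.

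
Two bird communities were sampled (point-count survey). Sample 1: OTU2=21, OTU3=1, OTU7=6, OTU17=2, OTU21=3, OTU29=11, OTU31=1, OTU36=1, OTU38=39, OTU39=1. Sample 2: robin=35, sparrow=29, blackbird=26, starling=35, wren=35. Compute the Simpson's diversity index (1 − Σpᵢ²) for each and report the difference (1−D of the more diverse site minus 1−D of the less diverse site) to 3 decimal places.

Sample 1: N=86, proportions 0.24419, 0.01163, 0.06977, 0.02326, 0.03488, 0.12791, 0.01163, 0.01163, 0.45349, 0.01163, giving 1−D = 0.71120 (working shown to 5 dp, full precision carried).
Sample 2: N=160, proportions 0.21875, 0.18125, 0.1625, 0.21875, 0.21875, giving 1−D = 0.79719.
Difference = |0.71120 − 0.79719| = 0.08599, i.e. 0.086 to 3 decimal places.

0.086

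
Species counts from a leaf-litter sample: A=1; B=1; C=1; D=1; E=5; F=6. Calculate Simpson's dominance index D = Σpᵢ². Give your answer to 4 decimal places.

Total N = 1+1+1+1+5+6 = 15, so the proportions are 0.066667, 0.066667, 0.066667, 0.066667, 0.333333, 0.4 (working shown to 6 dp, full precision carried).
D = 0.066667² + 0.066667² + 0.066667² + 0.066667² + 0.333333² + 0.4² = 0.004444 + 0.004444 + 0.004444 + 0.004444 + 0.111111 + 0.160000 = 0.288889.
To 4 decimal places, D = 0.2889.

0.2889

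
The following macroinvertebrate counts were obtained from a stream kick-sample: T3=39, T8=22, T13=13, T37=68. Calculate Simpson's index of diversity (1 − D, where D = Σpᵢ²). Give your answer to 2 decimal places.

0.66

Total N = 39+22+13+68 = 142, so the proportions are 0.2746, 0.1549, 0.0915, 0.4789 (working shown to 4 dp, full precision carried).
D = 0.2746² + 0.1549² + 0.0915² + 0.4789² = 0.0754 + 0.0240 + 0.0084 + 0.2293 = 0.3371.
So 1 − D = 0.6629, i.e. 0.66 to 2 decimal places.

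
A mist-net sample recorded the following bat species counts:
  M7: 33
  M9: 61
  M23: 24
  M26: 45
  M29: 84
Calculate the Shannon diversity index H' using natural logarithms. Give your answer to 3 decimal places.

1.518

Total N = 33+61+24+45+84 = 247, so the proportions are 0.1336, 0.24696, 0.09717, 0.18219, 0.34008 (working shown to 5 dp, full precision carried).
Each pᵢ ln pᵢ term: 0.1336×(-2.01288)=-0.26893, 0.24696×(-1.39851)=-0.34538, 0.09717×(-2.33133)=-0.22653, 0.18219×(-1.70273)=-0.31021, 0.34008×(-1.07857)=-0.36680.
Sum = -1.51785, so H' = 1.518.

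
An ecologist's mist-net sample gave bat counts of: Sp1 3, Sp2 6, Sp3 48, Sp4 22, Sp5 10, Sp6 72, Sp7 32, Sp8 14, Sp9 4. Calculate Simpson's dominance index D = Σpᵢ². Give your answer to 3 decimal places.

Total N = 3+6+48+22+10+72+32+14+4 = 211, so the proportions are 0.01422, 0.02844, 0.22749, 0.10427, 0.04739, 0.34123, 0.15166, 0.06635, 0.01896 (working shown to 5 dp, full precision carried).
D = 0.01422² + 0.02844² + 0.22749² + 0.10427² + 0.04739² + 0.34123² + 0.15166² + 0.06635² + 0.01896² = 0.00020 + 0.00081 + 0.05175 + 0.01087 + 0.00225 + 0.11644 + 0.02300 + 0.00440 + 0.00036 = 0.21008.
To 3 decimal places, D = 0.210.

0.210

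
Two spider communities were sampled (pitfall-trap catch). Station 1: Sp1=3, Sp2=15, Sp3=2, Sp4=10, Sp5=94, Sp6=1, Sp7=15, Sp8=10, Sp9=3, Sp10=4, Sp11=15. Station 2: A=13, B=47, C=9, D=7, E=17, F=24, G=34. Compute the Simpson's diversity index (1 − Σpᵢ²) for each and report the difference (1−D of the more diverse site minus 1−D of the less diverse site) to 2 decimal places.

0.13

Station 1: N=172, proportions 0.01744, 0.08721, 0.01163, 0.05814, 0.54651, 0.00581, 0.08721, 0.05814, 0.01744, 0.02326, 0.08721, giving 1−D = 0.67043 (working shown to 5 dp, full precision carried).
Station 2: N=151, proportions 0.08609, 0.31126, 0.0596, 0.04636, 0.11258, 0.15894, 0.22517, giving 1−D = 0.80137.
Difference = |0.67043 − 0.80137| = 0.13094, i.e. 0.13 to 2 decimal places.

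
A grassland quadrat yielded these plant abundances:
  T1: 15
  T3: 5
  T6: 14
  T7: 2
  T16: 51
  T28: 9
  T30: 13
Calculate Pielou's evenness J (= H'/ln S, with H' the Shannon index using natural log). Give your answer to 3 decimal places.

Total N = 15+5+14+2+51+9+13 = 109, so the proportions are 0.13761, 0.04587, 0.12844, 0.01835, 0.46789, 0.08257, 0.11927 (working shown to 5 dp, full precision carried).
H' = −Σ pᵢ ln pᵢ = −((-0.27293) + (-0.14137) + (-0.26360) + (-0.07336) + (-0.35537) + (-0.20594) + (-0.25361)) = 1.56618.
With S = 7 species, ln S = 1.94591, so J = 1.56618/1.94591 = 0.80486, i.e. 0.805 to 3 decimal places.

0.805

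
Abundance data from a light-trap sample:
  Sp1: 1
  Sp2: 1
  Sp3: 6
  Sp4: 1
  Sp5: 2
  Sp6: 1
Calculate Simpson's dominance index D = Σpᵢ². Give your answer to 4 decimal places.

0.3056

Total N = 1+1+6+1+2+1 = 12, so the proportions are 0.083333, 0.083333, 0.5, 0.083333, 0.166667, 0.083333 (working shown to 6 dp, full precision carried).
D = 0.083333² + 0.083333² + 0.5² + 0.083333² + 0.166667² + 0.083333² = 0.006944 + 0.006944 + 0.250000 + 0.006944 + 0.027778 + 0.006944 = 0.305556.
To 4 decimal places, D = 0.3056.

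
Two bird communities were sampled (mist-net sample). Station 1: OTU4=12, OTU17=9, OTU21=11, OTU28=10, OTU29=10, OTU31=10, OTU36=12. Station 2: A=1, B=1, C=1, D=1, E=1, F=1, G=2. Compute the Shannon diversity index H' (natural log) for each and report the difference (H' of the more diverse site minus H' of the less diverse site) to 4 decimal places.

0.0348

Station 1: N=74, proportions 0.162162, 0.121622, 0.148649, 0.135135, 0.135135, 0.135135, 0.162162, giving H' = 1.940995 (working shown to 6 dp, full precision carried).
Station 2: N=8, proportions 0.125, 0.125, 0.125, 0.125, 0.125, 0.125, 0.25, giving H' = 1.906155.
Difference = |1.940995 − 1.906155| = 0.034840, i.e. 0.0348 to 4 decimal places.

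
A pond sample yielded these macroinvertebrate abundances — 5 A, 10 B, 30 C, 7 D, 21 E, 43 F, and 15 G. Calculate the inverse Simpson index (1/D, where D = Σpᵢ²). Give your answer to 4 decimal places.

4.7816

Total N = 5+10+30+7+21+43+15 = 131, so the proportions are 0.03816794, 0.07633588, 0.22900763, 0.05343511, 0.16030534, 0.32824427, 0.11450382 (working shown to 8 dp, full precision carried).
D = 0.03816794² + 0.07633588² + 0.22900763² + 0.05343511² + 0.16030534² + 0.32824427² + 0.11450382² = 0.00145679 + 0.00582717 + 0.05244450 + 0.00285531 + 0.02569780 + 0.10774430 + 0.01311112 = 0.20913700.
So 1/D = 4.781555, i.e. 4.7816 to 4 decimal places.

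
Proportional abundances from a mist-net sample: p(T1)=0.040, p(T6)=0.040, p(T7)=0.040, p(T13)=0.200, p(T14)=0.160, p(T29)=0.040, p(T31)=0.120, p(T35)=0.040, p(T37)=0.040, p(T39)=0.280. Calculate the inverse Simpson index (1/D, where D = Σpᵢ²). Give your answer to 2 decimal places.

D = 0.04² + 0.04² + 0.04² + 0.2² + 0.16² + 0.04² + 0.12² + 0.04² + 0.04² + 0.28² = 0.001600 + 0.001600 + 0.001600 + 0.040000 + 0.025600 + 0.001600 + 0.014400 + 0.001600 + 0.001600 + 0.078400 = 0.168000 (working shown to 6 dp, full precision carried).
So 1/D = 5.9524, i.e. 5.95 to 2 decimal places.

5.95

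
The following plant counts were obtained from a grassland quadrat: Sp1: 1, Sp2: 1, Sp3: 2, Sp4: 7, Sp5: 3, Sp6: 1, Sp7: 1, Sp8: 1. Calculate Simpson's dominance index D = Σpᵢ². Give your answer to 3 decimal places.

Total N = 1+1+2+7+3+1+1+1 = 17, so the proportions are 0.05882, 0.05882, 0.11765, 0.41176, 0.17647, 0.05882, 0.05882, 0.05882 (working shown to 5 dp, full precision carried).
D = 0.05882² + 0.05882² + 0.11765² + 0.41176² + 0.17647² + 0.05882² + 0.05882² + 0.05882² = 0.00346 + 0.00346 + 0.01384 + 0.16955 + 0.03114 + 0.00346 + 0.00346 + 0.00346 = 0.23183.
To 3 decimal places, D = 0.232.

0.232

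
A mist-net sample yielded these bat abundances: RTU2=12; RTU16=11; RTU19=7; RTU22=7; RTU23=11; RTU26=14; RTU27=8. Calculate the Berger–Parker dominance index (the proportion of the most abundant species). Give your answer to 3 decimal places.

0.200

Total N = 12+11+7+7+11+14+8 = 70, so the proportions are 0.17143, 0.15714, 0.1, 0.1, 0.15714, 0.2, 0.11429 (working shown to 5 dp, full precision carried).
The largest proportion is 0.2, i.e. d = 0.200 to 3 decimal places.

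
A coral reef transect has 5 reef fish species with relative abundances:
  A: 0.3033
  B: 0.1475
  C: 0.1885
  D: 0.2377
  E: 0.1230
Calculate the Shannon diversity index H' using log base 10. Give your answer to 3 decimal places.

Each pᵢ log₁₀ pᵢ term (working shown to 5 dp, full precision carried): 0.3033×(-0.51813)=-0.15715, 0.1475×(-0.83121)=-0.12260, 0.1885×(-0.72469)=-0.13660, 0.2377×(-0.62397)=-0.14832, 0.123×(-0.91009)=-0.11194.
Sum = -0.67661, so H' = 0.677.

0.677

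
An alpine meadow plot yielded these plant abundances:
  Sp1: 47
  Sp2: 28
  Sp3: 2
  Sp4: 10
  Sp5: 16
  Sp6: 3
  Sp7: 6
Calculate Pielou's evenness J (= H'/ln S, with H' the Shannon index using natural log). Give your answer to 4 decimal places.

Total N = 47+28+2+10+16+3+6 = 112, so the proportions are 0.419643, 0.25, 0.017857, 0.089286, 0.142857, 0.026786, 0.053571 (working shown to 6 dp, full precision carried).
H' = −Σ pᵢ ln pᵢ = −((-0.364397) + (-0.346574) + (-0.071881) + (-0.215707) + (-0.277987) + (-0.096961) + (-0.156790)) = 1.530297.
With S = 7 species, ln S = 1.945910, so J = 1.530297/1.945910 = 0.786417, i.e. 0.7864 to 4 decimal places.

0.7864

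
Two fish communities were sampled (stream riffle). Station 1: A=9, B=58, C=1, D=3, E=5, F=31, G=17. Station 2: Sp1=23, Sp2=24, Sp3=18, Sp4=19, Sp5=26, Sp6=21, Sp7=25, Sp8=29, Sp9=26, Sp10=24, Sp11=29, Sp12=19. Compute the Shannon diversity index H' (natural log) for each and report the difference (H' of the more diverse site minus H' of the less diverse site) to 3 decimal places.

1.050

Station 1: N=124, proportions 0.07258, 0.46774, 0.00806, 0.02419, 0.04032, 0.25, 0.1371, giving H' = 1.42317 (working shown to 5 dp, full precision carried).
Station 2: N=283, proportions 0.08127, 0.08481, 0.0636, 0.06714, 0.09187, 0.0742, 0.08834, 0.10247, 0.09187, 0.08481, 0.10247, 0.06714, giving H' = 2.47333.
Difference = |1.42317 − 2.47333| = 1.05016, i.e. 1.050 to 3 decimal places.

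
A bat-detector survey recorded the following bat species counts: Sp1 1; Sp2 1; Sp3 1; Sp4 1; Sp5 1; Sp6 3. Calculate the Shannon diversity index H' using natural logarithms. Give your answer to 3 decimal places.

Total N = 1+1+1+1+1+3 = 8, so the proportions are 0.125, 0.125, 0.125, 0.125, 0.125, 0.375 (working shown to 5 dp, full precision carried).
Each pᵢ ln pᵢ term: 0.125×(-2.07944)=-0.25993, 0.125×(-2.07944)=-0.25993, 0.125×(-2.07944)=-0.25993, 0.125×(-2.07944)=-0.25993, 0.125×(-2.07944)=-0.25993, 0.375×(-0.98083)=-0.36781.
Sum = -1.66746, so H' = 1.667.

1.667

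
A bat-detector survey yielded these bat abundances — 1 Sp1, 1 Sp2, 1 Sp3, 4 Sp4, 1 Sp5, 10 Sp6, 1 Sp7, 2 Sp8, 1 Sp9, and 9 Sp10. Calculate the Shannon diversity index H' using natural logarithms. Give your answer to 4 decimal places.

1.8297

Total N = 1+1+1+4+1+10+1+2+1+9 = 31, so the proportions are 0.032258, 0.032258, 0.032258, 0.129032, 0.032258, 0.322581, 0.032258, 0.064516, 0.032258, 0.290323 (working shown to 6 dp, full precision carried).
Each pᵢ ln pᵢ term: 0.032258×(-3.433987)=-0.110774, 0.032258×(-3.433987)=-0.110774, 0.032258×(-3.433987)=-0.110774, 0.129032×(-2.047693)=-0.264218, 0.032258×(-3.433987)=-0.110774, 0.322581×(-1.131402)=-0.364968, 0.032258×(-3.433987)=-0.110774, 0.064516×(-2.740840)=-0.176828, 0.032258×(-3.433987)=-0.110774, 0.290323×(-1.236763)=-0.359060.
Sum = -1.829718, so H' = 1.8297.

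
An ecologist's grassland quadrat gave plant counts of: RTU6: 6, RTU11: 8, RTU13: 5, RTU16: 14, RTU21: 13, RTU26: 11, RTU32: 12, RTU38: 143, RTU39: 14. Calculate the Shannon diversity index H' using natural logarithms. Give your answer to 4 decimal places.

Total N = 6+8+5+14+13+11+12+143+14 = 226, so the proportions are 0.026549, 0.035398, 0.022124, 0.061947, 0.057522, 0.048673, 0.053097, 0.632743, 0.061947 (working shown to 6 dp, full precision carried).
Each pᵢ ln pᵢ term: 0.026549×(-3.628776)=-0.096339, 0.035398×(-3.341093)=-0.118269, 0.022124×(-3.811097)=-0.084316, 0.061947×(-2.781478)=-0.172304, 0.057522×(-2.855586)=-0.164259, 0.048673×(-3.022640)=-0.147120, 0.053097×(-2.935628)=-0.155874, 0.632743×(-0.457690)=-0.289601, 0.061947×(-2.781478)=-0.172304.
Sum = -1.400386, so H' = 1.4004.

1.4004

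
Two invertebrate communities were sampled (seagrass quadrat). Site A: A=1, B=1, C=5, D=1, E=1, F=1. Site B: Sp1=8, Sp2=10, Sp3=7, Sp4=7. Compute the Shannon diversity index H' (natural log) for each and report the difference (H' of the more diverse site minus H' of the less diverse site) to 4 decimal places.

Site A: N=10, proportions 0.1, 0.1, 0.5, 0.1, 0.1, 0.1, giving H' = 1.497866 (working shown to 6 dp, full precision carried).
Site B: N=32, proportions 0.25, 0.3125, 0.21875, 0.21875, giving H' = 1.374982.
Difference = |1.497866 − 1.374982| = 0.122884, i.e. 0.1229 to 4 decimal places.

0.1229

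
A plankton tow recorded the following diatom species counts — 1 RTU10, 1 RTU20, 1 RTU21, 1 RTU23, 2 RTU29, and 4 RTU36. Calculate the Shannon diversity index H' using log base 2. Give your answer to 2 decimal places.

Total N = 1+1+1+1+2+4 = 10, so the proportions are 0.1, 0.1, 0.1, 0.1, 0.2, 0.4 (working shown to 4 dp, full precision carried).
Each pᵢ log₂ pᵢ term: 0.1×(-3.3219)=-0.3322, 0.1×(-3.3219)=-0.3322, 0.1×(-3.3219)=-0.3322, 0.1×(-3.3219)=-0.3322, 0.2×(-2.3219)=-0.4644, 0.4×(-1.3219)=-0.5288.
Sum = -2.3219, so H' = 2.32.

2.32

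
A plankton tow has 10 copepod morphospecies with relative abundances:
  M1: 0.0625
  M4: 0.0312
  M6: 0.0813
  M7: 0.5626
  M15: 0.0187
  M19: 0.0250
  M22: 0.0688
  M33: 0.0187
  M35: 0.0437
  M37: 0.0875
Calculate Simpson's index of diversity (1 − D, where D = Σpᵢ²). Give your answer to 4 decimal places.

0.6564

D = 0.0625² + 0.0312² + 0.0813² + 0.5626² + 0.0187² + 0.025² + 0.0688² + 0.0187² + 0.0437² + 0.0875² = 0.003906 + 0.000973 + 0.006610 + 0.316519 + 0.000350 + 0.000625 + 0.004733 + 0.000350 + 0.001910 + 0.007656 = 0.343632 (working shown to 6 dp, full precision carried).
So 1 − D = 0.656368, i.e. 0.6564 to 4 decimal places.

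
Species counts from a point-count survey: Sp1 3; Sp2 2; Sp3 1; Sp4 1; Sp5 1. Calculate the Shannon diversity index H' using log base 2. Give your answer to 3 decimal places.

2.156

Total N = 3+2+1+1+1 = 8, so the proportions are 0.375, 0.25, 0.125, 0.125, 0.125 (working shown to 5 dp, full precision carried).
Each pᵢ log₂ pᵢ term: 0.375×(-1.41504)=-0.53064, 0.25×(-2.00000)=-0.50000, 0.125×(-3.00000)=-0.37500, 0.125×(-3.00000)=-0.37500, 0.125×(-3.00000)=-0.37500.
Sum = -2.15564, so H' = 2.156.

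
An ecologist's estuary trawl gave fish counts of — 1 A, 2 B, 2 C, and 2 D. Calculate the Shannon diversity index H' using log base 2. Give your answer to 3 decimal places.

Total N = 1+2+2+2 = 7, so the proportions are 0.14286, 0.28571, 0.28571, 0.28571 (working shown to 5 dp, full precision carried).
Each pᵢ log₂ pᵢ term: 0.14286×(-2.80735)=-0.40105, 0.28571×(-1.80735)=-0.51639, 0.28571×(-1.80735)=-0.51639, 0.28571×(-1.80735)=-0.51639.
Sum = -1.95021, so H' = 1.950.

1.950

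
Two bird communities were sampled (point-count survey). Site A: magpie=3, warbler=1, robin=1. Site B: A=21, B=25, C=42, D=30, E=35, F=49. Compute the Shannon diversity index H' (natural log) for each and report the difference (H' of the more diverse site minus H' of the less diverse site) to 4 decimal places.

Site A: N=5, proportions 0.6, 0.2, 0.2, giving H' = 0.950271 (working shown to 6 dp, full precision carried).
Site B: N=202, proportions 0.10396, 0.123762, 0.207921, 0.148515, 0.173267, 0.242574, giving H' = 1.751034.
Difference = |0.950271 − 1.751034| = 0.800763, i.e. 0.8008 to 4 decimal places.

0.8008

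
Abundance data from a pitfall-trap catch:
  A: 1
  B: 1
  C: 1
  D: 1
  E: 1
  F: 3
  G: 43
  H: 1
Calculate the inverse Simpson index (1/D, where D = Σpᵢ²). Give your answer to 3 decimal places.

Total N = 1+1+1+1+1+3+43+1 = 52, so the proportions are 0.019231, 0.019231, 0.019231, 0.019231, 0.019231, 0.057692, 0.826923, 0.019231 (working shown to 6 dp, full precision carried).
D = 0.019231² + 0.019231² + 0.019231² + 0.019231² + 0.019231² + 0.057692² + 0.826923² + 0.019231² = 0.000370 + 0.000370 + 0.000370 + 0.000370 + 0.000370 + 0.003328 + 0.683802 + 0.000370 = 0.689349.
So 1/D = 1.45064, i.e. 1.451 to 3 decimal places.

1.451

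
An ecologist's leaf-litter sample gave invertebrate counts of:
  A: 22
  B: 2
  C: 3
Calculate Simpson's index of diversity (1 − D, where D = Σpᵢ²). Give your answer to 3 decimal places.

Total N = 22+2+3 = 27, so the proportions are 0.81481, 0.07407, 0.11111 (working shown to 5 dp, full precision carried).
D = 0.81481² + 0.07407² + 0.11111² = 0.66392 + 0.00549 + 0.01235 = 0.68176.
So 1 − D = 0.31824, i.e. 0.318 to 3 decimal places.

0.318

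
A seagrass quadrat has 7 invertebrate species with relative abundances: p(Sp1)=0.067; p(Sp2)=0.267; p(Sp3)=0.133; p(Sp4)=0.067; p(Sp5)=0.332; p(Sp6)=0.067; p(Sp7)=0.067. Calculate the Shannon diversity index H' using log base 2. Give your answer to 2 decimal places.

Each pᵢ log₂ pᵢ term (working shown to 4 dp, full precision carried): 0.067×(-3.8997)=-0.2613, 0.267×(-1.9051)=-0.5087, 0.133×(-2.9105)=-0.3871, 0.067×(-3.8997)=-0.2613, 0.332×(-1.5907)=-0.5281, 0.067×(-3.8997)=-0.2613, 0.067×(-3.8997)=-0.2613.
Sum = -2.4690, so H' = 2.47.

2.47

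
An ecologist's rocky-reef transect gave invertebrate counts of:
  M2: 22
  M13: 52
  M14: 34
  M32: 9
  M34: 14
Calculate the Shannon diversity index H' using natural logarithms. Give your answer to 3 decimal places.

1.439

Total N = 22+52+34+9+14 = 131, so the proportions are 0.16794, 0.39695, 0.25954, 0.0687, 0.10687 (working shown to 5 dp, full precision carried).
Each pᵢ ln pᵢ term: 0.16794×(-1.78415)=-0.29963, 0.39695×(-0.92395)=-0.36676, 0.25954×(-1.34884)=-0.35008, 0.0687×(-2.67797)=-0.18398, 0.10687×(-2.23614)=-0.23898.
Sum = -1.43943, so H' = 1.439.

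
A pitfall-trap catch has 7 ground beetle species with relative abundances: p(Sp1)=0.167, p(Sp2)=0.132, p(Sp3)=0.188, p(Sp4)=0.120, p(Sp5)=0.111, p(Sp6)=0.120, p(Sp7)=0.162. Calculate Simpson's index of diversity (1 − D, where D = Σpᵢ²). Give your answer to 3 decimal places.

0.852

D = 0.167² + 0.132² + 0.188² + 0.12² + 0.111² + 0.12² + 0.162² = 0.02789 + 0.01742 + 0.03534 + 0.01440 + 0.01232 + 0.01440 + 0.02624 = 0.14802 (working shown to 5 dp, full precision carried).
So 1 − D = 0.85198, i.e. 0.852 to 3 decimal places.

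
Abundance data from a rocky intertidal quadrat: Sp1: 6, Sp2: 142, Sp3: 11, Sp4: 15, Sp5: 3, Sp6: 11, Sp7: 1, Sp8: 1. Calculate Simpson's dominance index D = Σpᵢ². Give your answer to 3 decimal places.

0.573

Total N = 6+142+11+15+3+11+1+1 = 190, so the proportions are 0.03158, 0.74737, 0.05789, 0.07895, 0.01579, 0.05789, 0.00526, 0.00526 (working shown to 5 dp, full precision carried).
D = 0.03158² + 0.74737² + 0.05789² + 0.07895² + 0.01579² + 0.05789² + 0.00526² + 0.00526² = 0.00100 + 0.55856 + 0.00335 + 0.00623 + 0.00025 + 0.00335 + 0.00003 + 0.00003 = 0.57280.
To 3 decimal places, D = 0.573.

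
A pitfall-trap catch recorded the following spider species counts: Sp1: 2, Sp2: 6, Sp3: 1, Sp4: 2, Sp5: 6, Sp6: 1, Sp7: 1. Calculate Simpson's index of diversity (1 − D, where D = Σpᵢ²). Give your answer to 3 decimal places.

0.770

Total N = 2+6+1+2+6+1+1 = 19, so the proportions are 0.10526, 0.31579, 0.05263, 0.10526, 0.31579, 0.05263, 0.05263 (working shown to 5 dp, full precision carried).
D = 0.10526² + 0.31579² + 0.05263² + 0.10526² + 0.31579² + 0.05263² + 0.05263² = 0.01108 + 0.09972 + 0.00277 + 0.01108 + 0.09972 + 0.00277 + 0.00277 = 0.22992.
So 1 − D = 0.77008, i.e. 0.770 to 3 decimal places.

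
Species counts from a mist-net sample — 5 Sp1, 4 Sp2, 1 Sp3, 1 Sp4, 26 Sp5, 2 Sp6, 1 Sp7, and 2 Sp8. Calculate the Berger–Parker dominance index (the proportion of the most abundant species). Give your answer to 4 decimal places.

0.6190

Total N = 5+4+1+1+26+2+1+2 = 42, so the proportions are 0.119048, 0.095238, 0.02381, 0.02381, 0.619048, 0.047619, 0.02381, 0.047619 (working shown to 6 dp, full precision carried).
The largest proportion is 0.619048, i.e. d = 0.6190 to 4 decimal places.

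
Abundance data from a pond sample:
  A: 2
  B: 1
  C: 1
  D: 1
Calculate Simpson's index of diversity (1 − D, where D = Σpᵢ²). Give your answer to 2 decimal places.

Total N = 2+1+1+1 = 5, so the proportions are 0.4, 0.2, 0.2, 0.2 (working shown to 4 dp, full precision carried).
D = 0.4² + 0.2² + 0.2² + 0.2² = 0.1600 + 0.0400 + 0.0400 + 0.0400 = 0.2800.
So 1 − D = 0.7200, i.e. 0.72 to 2 decimal places.

0.72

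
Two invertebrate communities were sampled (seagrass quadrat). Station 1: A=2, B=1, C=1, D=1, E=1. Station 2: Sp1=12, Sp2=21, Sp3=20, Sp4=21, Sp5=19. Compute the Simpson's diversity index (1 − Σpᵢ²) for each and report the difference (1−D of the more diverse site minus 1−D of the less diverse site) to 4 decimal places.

0.0156

Station 1: N=6, proportions 0.333333, 0.166667, 0.166667, 0.166667, 0.166667, giving 1−D = 0.777778 (working shown to 6 dp, full precision carried).
Station 2: N=93, proportions 0.129032, 0.225806, 0.215054, 0.225806, 0.204301, giving 1−D = 0.793387.
Difference = |0.777778 − 0.793387| = 0.015609, i.e. 0.0156 to 4 decimal places.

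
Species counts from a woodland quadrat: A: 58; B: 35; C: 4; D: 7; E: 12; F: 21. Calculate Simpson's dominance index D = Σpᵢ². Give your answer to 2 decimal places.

Total N = 58+35+4+7+12+21 = 137, so the proportions are 0.4234, 0.2555, 0.0292, 0.0511, 0.0876, 0.1533 (working shown to 4 dp, full precision carried).
D = 0.4234² + 0.2555² + 0.0292² + 0.0511² + 0.0876² + 0.1533² = 0.1792 + 0.0653 + 0.0009 + 0.0026 + 0.0077 + 0.0235 = 0.2791.
To 2 decimal places, D = 0.28.

0.28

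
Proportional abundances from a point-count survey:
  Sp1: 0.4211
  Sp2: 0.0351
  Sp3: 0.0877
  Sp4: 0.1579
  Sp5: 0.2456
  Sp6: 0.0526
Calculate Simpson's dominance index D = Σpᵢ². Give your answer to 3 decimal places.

D = 0.4211² + 0.0351² + 0.0877² + 0.1579² + 0.2456² + 0.0526² = 0.17733 + 0.00123 + 0.00769 + 0.02493 + 0.06032 + 0.00277 = 0.27427 (working shown to 5 dp, full precision carried).
To 3 decimal places, D = 0.274.

0.274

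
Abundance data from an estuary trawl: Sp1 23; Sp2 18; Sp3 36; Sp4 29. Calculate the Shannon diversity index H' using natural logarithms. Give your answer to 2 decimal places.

Total N = 23+18+36+29 = 106, so the proportions are 0.217, 0.1698, 0.3396, 0.2736 (working shown to 4 dp, full precision carried).
Each pᵢ ln pᵢ term: 0.217×(-1.5279)=-0.3315, 0.1698×(-1.7731)=-0.3011, 0.3396×(-1.0799)=-0.3668, 0.2736×(-1.2961)=-0.3546.
Sum = -1.3540, so H' = 1.35.

1.35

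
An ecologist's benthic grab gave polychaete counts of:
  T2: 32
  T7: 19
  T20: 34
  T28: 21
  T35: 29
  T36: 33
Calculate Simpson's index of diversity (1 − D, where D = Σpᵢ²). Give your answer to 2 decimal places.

Total N = 32+19+34+21+29+33 = 168, so the proportions are 0.1905, 0.1131, 0.2024, 0.125, 0.1726, 0.1964 (working shown to 4 dp, full precision carried).
D = 0.1905² + 0.1131² + 0.2024² + 0.125² + 0.1726² + 0.1964² = 0.0363 + 0.0128 + 0.0410 + 0.0156 + 0.0298 + 0.0386 = 0.1740.
So 1 − D = 0.8260, i.e. 0.83 to 2 decimal places.

0.83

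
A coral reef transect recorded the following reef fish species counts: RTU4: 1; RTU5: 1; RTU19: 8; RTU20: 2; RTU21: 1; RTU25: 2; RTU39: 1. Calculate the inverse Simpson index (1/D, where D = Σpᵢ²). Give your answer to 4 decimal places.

Total N = 1+1+8+2+1+2+1 = 16, so the proportions are 0.0625, 0.0625, 0.5, 0.125, 0.0625, 0.125, 0.0625 (working shown to 8 dp, full precision carried).
D = 0.0625² + 0.0625² + 0.5² + 0.125² + 0.0625² + 0.125² + 0.0625² = 0.00390625 + 0.00390625 + 0.25000000 + 0.01562500 + 0.00390625 + 0.01562500 + 0.00390625 = 0.29687500.
So 1/D = 3.368421, i.e. 3.3684 to 4 decimal places.

3.3684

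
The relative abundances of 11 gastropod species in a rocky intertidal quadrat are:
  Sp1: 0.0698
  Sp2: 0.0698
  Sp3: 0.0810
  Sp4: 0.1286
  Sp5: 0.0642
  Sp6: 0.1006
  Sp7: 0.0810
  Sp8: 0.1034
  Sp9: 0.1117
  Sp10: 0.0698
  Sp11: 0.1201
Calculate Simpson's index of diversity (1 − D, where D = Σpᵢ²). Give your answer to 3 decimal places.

0.904

D = 0.0698² + 0.0698² + 0.081² + 0.1286² + 0.0642² + 0.1006² + 0.081² + 0.1034² + 0.1117² + 0.0698² + 0.1201² = 0.00487 + 0.00487 + 0.00656 + 0.01654 + 0.00412 + 0.01012 + 0.00656 + 0.01069 + 0.01248 + 0.00487 + 0.01442 = 0.09611 (working shown to 5 dp, full precision carried).
So 1 − D = 0.90389, i.e. 0.904 to 3 decimal places.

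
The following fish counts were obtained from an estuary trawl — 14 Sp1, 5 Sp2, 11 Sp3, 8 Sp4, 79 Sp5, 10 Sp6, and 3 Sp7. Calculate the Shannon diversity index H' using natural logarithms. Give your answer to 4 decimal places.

1.3328

Total N = 14+5+11+8+79+10+3 = 130, so the proportions are 0.107692, 0.038462, 0.084615, 0.061538, 0.607692, 0.076923, 0.023077 (working shown to 6 dp, full precision carried).
Each pᵢ ln pᵢ term: 0.107692×(-2.228477)=-0.239990, 0.038462×(-3.258097)=-0.125311, 0.084615×(-2.469639)=-0.208969, 0.061538×(-2.788093)=-0.171575, 0.607692×(-0.498087)=-0.302683, 0.076923×(-2.564949)=-0.197304, 0.023077×(-3.768922)=-0.086975.
Sum = -1.332808, so H' = 1.3328.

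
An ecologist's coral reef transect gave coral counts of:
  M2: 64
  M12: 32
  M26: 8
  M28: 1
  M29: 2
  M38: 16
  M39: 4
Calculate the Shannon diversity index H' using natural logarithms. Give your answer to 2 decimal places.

1.34

Total N = 64+32+8+1+2+16+4 = 127, so the proportions are 0.5039, 0.252, 0.063, 0.0079, 0.0157, 0.126, 0.0315 (working shown to 4 dp, full precision carried).
Each pᵢ ln pᵢ term: 0.5039×(-0.6853)=-0.3454, 0.252×(-1.3785)=-0.3473, 0.063×(-2.7647)=-0.1742, 0.0079×(-4.8442)=-0.0381, 0.0157×(-4.1510)=-0.0654, 0.126×(-2.0716)=-0.2610, 0.0315×(-3.4579)=-0.1089.
Sum = -1.3402, so H' = 1.34.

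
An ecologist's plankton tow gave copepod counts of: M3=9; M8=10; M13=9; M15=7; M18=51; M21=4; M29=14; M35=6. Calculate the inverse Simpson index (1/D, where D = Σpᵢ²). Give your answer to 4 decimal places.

Total N = 9+10+9+7+51+4+14+6 = 110, so the proportions are 0.08181818, 0.09090909, 0.08181818, 0.06363636, 0.46363636, 0.03636364, 0.12727273, 0.05454545 (working shown to 8 dp, full precision carried).
D = 0.08181818² + 0.09090909² + 0.08181818² + 0.06363636² + 0.46363636² + 0.03636364² + 0.12727273² + 0.05454545² = 0.00669421 + 0.00826446 + 0.00669421 + 0.00404959 + 0.21495868 + 0.00132231 + 0.01619835 + 0.00297521 = 0.26115702.
So 1/D = 3.829114, i.e. 3.8291 to 4 decimal places.

3.8291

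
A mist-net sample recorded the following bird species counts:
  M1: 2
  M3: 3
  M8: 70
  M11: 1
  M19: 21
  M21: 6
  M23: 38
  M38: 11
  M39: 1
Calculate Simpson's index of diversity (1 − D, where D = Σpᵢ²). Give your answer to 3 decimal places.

Total N = 2+3+70+1+21+6+38+11+1 = 153, so the proportions are 0.01307, 0.01961, 0.45752, 0.00654, 0.13725, 0.03922, 0.24837, 0.0719, 0.00654 (working shown to 5 dp, full precision carried).
D = 0.01307² + 0.01961² + 0.45752² + 0.00654² + 0.13725² + 0.03922² + 0.24837² + 0.0719² + 0.00654² = 0.00017 + 0.00038 + 0.20932 + 0.00004 + 0.01884 + 0.00154 + 0.06169 + 0.00517 + 0.00004 = 0.29719.
So 1 − D = 0.70281, i.e. 0.703 to 3 decimal places.

0.703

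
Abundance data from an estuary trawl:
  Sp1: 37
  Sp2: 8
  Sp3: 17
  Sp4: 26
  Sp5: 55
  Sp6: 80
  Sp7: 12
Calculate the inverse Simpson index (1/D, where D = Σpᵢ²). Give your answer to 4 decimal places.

4.6148

Total N = 37+8+17+26+55+80+12 = 235, so the proportions are 0.15744681, 0.03404255, 0.07234043, 0.1106383, 0.23404255, 0.34042553, 0.05106383 (working shown to 8 dp, full precision carried).
D = 0.15744681² + 0.03404255² + 0.07234043² + 0.1106383² + 0.23404255² + 0.34042553² + 0.05106383² = 0.02478950 + 0.00115890 + 0.00523314 + 0.01224083 + 0.05477592 + 0.11588954 + 0.00260751 = 0.21669534.
So 1/D = 4.614774, i.e. 4.6148 to 4 decimal places.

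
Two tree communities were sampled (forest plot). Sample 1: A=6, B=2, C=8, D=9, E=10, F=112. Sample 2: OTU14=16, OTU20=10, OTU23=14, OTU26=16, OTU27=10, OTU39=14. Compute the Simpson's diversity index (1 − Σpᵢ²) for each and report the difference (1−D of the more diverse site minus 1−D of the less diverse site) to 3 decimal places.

0.421

Sample 1: N=147, proportions 0.04082, 0.01361, 0.05442, 0.06122, 0.06803, 0.7619, giving 1−D = 0.40631 (working shown to 5 dp, full precision carried).
Sample 2: N=80, proportions 0.2, 0.125, 0.175, 0.2, 0.125, 0.175, giving 1−D = 0.82750.
Difference = |0.40631 − 0.82750| = 0.42119, i.e. 0.421 to 3 decimal places.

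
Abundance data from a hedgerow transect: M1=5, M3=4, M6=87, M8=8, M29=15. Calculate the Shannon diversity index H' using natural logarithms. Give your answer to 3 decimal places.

Total N = 5+4+87+8+15 = 119, so the proportions are 0.04202, 0.03361, 0.73109, 0.06723, 0.12605 (working shown to 5 dp, full precision carried).
Each pᵢ ln pᵢ term: 0.04202×(-3.16969)=-0.13318, 0.03361×(-3.39283)=-0.11404, 0.73109×(-0.31322)=-0.22899, 0.06723×(-2.69968)=-0.18149, 0.12605×(-2.07107)=-0.26106.
Sum = -0.91877, so H' = 0.919.

0.919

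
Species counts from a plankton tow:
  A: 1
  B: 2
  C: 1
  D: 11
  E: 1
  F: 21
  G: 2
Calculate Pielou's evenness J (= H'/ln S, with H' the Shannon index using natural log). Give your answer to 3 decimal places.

0.656

Total N = 1+2+1+11+1+21+2 = 39, so the proportions are 0.02564, 0.05128, 0.02564, 0.28205, 0.02564, 0.53846, 0.05128 (working shown to 5 dp, full precision carried).
H' = −Σ pᵢ ln pᵢ = −((-0.09394) + (-0.15233) + (-0.09394) + (-0.35698) + (-0.09394) + (-0.33333) + (-0.15233)) = 1.27678.
With S = 7 species, ln S = 1.94591, so J = 1.27678/1.94591 = 0.65614, i.e. 0.656 to 3 decimal places.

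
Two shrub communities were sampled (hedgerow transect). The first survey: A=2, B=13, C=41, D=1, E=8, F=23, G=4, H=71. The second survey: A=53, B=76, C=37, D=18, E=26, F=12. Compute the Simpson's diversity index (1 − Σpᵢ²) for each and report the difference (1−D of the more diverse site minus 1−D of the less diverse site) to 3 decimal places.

0.057

The first survey: N=163, proportions 0.01227, 0.07975, 0.25153, 0.00613, 0.04908, 0.1411, 0.02454, 0.43558, giving 1−D = 0.71753 (working shown to 5 dp, full precision carried).
The second survey: N=222, proportions 0.23874, 0.34234, 0.16667, 0.08108, 0.11712, 0.05405, giving 1−D = 0.77482.
Difference = |0.71753 − 0.77482| = 0.05729, i.e. 0.057 to 3 decimal places.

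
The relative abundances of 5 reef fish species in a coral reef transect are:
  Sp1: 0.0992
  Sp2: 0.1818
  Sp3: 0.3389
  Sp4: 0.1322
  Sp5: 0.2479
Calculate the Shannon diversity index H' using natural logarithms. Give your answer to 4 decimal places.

Each pᵢ ln pᵢ term (working shown to 6 dp, full precision carried): 0.0992×(-2.310617)=-0.229213, 0.1818×(-1.704848)=-0.309941, 0.3389×(-1.082050)=-0.366707, 0.1322×(-2.023439)=-0.267499, 0.2479×(-1.394730)=-0.345754.
Sum = -1.519114, so H' = 1.5191.

1.5191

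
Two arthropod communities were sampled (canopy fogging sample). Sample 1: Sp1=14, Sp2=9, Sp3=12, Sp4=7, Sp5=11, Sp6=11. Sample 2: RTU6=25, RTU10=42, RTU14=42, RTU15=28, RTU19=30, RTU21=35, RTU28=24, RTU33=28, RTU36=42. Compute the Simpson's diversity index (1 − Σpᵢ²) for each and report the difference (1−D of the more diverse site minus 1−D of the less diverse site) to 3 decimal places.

Sample 1: N=64, proportions 0.21875, 0.14062, 0.1875, 0.10938, 0.17188, 0.17188, giving 1−D = 0.82617 (working shown to 5 dp, full precision carried).
Sample 2: N=296, proportions 0.08446, 0.14189, 0.14189, 0.09459, 0.10135, 0.11824, 0.08108, 0.09459, 0.14189, giving 1−D = 0.88374.
Difference = |0.82617 − 0.88374| = 0.05757, i.e. 0.058 to 3 decimal places.

0.058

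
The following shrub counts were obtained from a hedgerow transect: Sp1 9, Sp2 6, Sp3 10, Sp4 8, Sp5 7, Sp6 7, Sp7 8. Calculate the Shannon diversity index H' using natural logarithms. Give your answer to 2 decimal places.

Total N = 9+6+10+8+7+7+8 = 55, so the proportions are 0.1636, 0.1091, 0.1818, 0.1455, 0.1273, 0.1273, 0.1455 (working shown to 4 dp, full precision carried).
Each pᵢ ln pᵢ term: 0.1636×(-1.8101)=-0.2962, 0.1091×(-2.2156)=-0.2417, 0.1818×(-1.7047)=-0.3100, 0.1455×(-1.9279)=-0.2804, 0.1273×(-2.0614)=-0.2624, 0.1273×(-2.0614)=-0.2624, 0.1455×(-1.9279)=-0.2804.
Sum = -1.9334, so H' = 1.93.

1.93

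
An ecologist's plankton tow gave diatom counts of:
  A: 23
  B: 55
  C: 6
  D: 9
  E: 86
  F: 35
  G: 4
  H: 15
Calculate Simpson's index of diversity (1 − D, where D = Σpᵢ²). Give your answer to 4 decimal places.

Total N = 23+55+6+9+86+35+4+15 = 233, so the proportions are 0.098712, 0.236052, 0.025751, 0.038627, 0.369099, 0.150215, 0.017167, 0.064378 (working shown to 6 dp, full precision carried).
D = 0.098712² + 0.236052² + 0.025751² + 0.038627² + 0.369099² + 0.150215² + 0.017167² + 0.064378² = 0.009744 + 0.055720 + 0.000663 + 0.001492 + 0.136234 + 0.022564 + 0.000295 + 0.004144 = 0.230857.
So 1 − D = 0.769143, i.e. 0.7691 to 4 decimal places.

0.7691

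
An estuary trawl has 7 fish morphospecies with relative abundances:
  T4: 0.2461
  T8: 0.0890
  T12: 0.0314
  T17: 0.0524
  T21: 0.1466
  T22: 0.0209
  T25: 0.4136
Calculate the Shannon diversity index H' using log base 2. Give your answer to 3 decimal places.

Each pᵢ log₂ pᵢ term (working shown to 5 dp, full precision carried): 0.2461×(-2.02268)=-0.49778, 0.089×(-3.49005)=-0.31061, 0.0314×(-4.99309)=-0.15678, 0.0524×(-4.25429)=-0.22292, 0.1466×(-2.77004)=-0.40609, 0.0209×(-5.58035)=-0.11663, 0.4136×(-1.27369)=-0.52680.
Sum = -2.23762, so H' = 2.238.

2.238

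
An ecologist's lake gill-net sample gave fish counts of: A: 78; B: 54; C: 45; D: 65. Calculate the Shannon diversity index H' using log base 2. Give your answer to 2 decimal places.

Total N = 78+54+45+65 = 242, so the proportions are 0.3223, 0.2231, 0.186, 0.2686 (working shown to 4 dp, full precision carried).
Each pᵢ log₂ pᵢ term: 0.3223×(-1.6335)=-0.5265, 0.2231×(-2.1640)=-0.4829, 0.186×(-2.4270)=-0.4513, 0.2686×(-1.8965)=-0.5094.
Sum = -1.9701, so H' = 1.97.

1.97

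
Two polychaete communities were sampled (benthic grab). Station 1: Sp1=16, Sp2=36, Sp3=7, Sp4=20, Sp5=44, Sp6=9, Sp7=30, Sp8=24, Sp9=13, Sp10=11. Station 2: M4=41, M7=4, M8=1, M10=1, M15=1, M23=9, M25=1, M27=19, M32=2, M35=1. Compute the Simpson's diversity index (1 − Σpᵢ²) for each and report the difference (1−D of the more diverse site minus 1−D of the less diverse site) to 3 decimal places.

0.204

Station 1: N=210, proportions 0.07619, 0.17143, 0.03333, 0.09524, 0.20952, 0.04286, 0.14286, 0.11429, 0.0619, 0.05238, giving 1−D = 0.86884 (working shown to 5 dp, full precision carried).
Station 2: N=80, proportions 0.5125, 0.05, 0.0125, 0.0125, 0.0125, 0.1125, 0.0125, 0.2375, 0.025, 0.0125, giving 1−D = 0.66437.
Difference = |0.86884 − 0.66437| = 0.20447, i.e. 0.204 to 3 decimal places.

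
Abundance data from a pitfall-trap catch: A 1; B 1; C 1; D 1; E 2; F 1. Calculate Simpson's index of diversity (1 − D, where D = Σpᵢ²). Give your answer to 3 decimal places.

Total N = 1+1+1+1+2+1 = 7, so the proportions are 0.14286, 0.14286, 0.14286, 0.14286, 0.28571, 0.14286 (working shown to 5 dp, full precision carried).
D = 0.14286² + 0.14286² + 0.14286² + 0.14286² + 0.28571² + 0.14286² = 0.02041 + 0.02041 + 0.02041 + 0.02041 + 0.08163 + 0.02041 = 0.18367.
So 1 − D = 0.81633, i.e. 0.816 to 3 decimal places.

0.816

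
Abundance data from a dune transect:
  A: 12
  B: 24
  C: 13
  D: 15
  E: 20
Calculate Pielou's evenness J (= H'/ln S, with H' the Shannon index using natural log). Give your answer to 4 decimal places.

0.9780

Total N = 12+24+13+15+20 = 84, so the proportions are 0.142857, 0.285714, 0.154762, 0.178571, 0.238095 (working shown to 6 dp, full precision carried).
H' = −Σ pᵢ ln pᵢ = −((-0.277987) + (-0.357932) + (-0.288765) + (-0.307637) + (-0.341687)) = 1.574008.
With S = 5 species, ln S = 1.609438, so J = 1.574008/1.609438 = 0.977986, i.e. 0.9780 to 4 decimal places.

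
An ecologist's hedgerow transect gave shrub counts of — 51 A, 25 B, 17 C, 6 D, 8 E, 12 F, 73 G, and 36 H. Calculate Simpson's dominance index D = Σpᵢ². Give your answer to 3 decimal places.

0.200

Total N = 51+25+17+6+8+12+73+36 = 228, so the proportions are 0.22368, 0.10965, 0.07456, 0.02632, 0.03509, 0.05263, 0.32018, 0.15789 (working shown to 5 dp, full precision carried).
D = 0.22368² + 0.10965² + 0.07456² + 0.02632² + 0.03509² + 0.05263² + 0.32018² + 0.15789² = 0.05003 + 0.01202 + 0.00556 + 0.00069 + 0.00123 + 0.00277 + 0.10251 + 0.02493 = 0.19975.
To 3 decimal places, D = 0.200.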